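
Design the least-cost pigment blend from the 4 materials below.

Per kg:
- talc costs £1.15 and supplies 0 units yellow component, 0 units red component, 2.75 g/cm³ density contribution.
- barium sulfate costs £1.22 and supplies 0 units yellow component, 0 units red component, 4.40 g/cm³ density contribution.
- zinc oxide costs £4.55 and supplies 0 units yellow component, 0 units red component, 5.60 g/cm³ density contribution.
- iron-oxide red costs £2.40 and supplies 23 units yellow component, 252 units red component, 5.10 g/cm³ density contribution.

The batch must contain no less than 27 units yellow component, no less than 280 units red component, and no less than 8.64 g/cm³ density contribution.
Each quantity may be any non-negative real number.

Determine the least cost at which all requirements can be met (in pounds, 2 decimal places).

This is a linear program. Let x1 = kg of talc, x2 = kg of barium sulfate, x3 = kg of zinc oxide, x4 = kg of iron-oxide red.
Minimize 1.15x1 + 1.22x2 + 4.55x3 + 2.4x4 with:
  23x4 ≥ 27   (yellow component)
  252x4 ≥ 280   (red component)
  2.75x1 + 4.4x2 + 5.6x3 + 5.1x4 ≥ 8.64   (density contribution)
  x1, x2, x3, x4 ≥ 0.
The minimum-cost mix takes nothing from talc, zinc oxide — only barium sulfate, iron-oxide red. The yellow component and density contribution requirements are met with equality.
That vertex is x2 = 0.603, x4 = 1.174.
Objective = 1.22·0.603 + 2.4·1.174 = 3.5533.

£3.55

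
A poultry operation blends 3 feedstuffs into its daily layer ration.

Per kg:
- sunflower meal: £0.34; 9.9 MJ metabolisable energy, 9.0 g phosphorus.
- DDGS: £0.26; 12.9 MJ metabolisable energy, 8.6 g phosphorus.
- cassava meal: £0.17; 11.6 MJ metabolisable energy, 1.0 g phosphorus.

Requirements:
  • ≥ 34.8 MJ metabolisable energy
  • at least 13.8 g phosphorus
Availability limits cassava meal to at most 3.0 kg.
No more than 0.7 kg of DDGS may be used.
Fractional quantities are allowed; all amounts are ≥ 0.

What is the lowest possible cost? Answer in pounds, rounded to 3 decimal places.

£0.693

Let x1 = kg of sunflower meal, x2 = kg of DDGS, x3 = kg of cassava meal.
min 0.34x1 + 0.26x2 + 0.17x3 with:
  9.9x1 + 12.9x2 + 11.6x3 ≥ 34.8   (metabolisable energy)
  9x1 + 8.6x2 + 1x3 ≥ 13.8   (phosphorus)
  x3 ≤ 3
  x2 ≤ 0.7
  x1, x2, x3 ≥ 0.
The optimal mix uses every input. The metabolisable energy, phosphorus, the DDGS cap requirements are met with equality.
Optimal quantities: sunflower meal = 0.6823 kg, DDGS = 0.7 kg, cassava meal = 1.639 kg.
Total cost: 0.34·0.6823 + 0.26·0.7 + 0.17·1.639 = 0.69261.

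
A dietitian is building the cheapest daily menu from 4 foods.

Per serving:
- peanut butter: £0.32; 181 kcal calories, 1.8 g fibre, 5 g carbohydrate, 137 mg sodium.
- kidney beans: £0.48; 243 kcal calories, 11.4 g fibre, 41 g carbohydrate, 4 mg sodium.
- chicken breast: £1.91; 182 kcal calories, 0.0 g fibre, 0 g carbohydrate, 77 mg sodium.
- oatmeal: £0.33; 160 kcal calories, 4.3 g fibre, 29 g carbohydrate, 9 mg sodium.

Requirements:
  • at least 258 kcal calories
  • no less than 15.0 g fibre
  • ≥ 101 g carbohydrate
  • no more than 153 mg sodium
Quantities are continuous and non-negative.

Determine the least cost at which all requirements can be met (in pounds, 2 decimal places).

£1.15

This is a linear program. Let x1 = servings of peanut butter, x2 = servings of kidney beans, x3 = servings of chicken breast, x4 = servings of oatmeal.
Minimize 0.32x1 + 0.48x2 + 1.91x3 + 0.33x4 subject to:
  181x1 + 243x2 + 182x3 + 160x4 ≥ 258   (calories)
  1.8x1 + 11.4x2 + 4.3x4 ≥ 15   (fibre)
  5x1 + 41x2 + 29x4 ≥ 101   (carbohydrate)
  137x1 + 4x2 + 77x3 + 9x4 ≤ 153   (sodium)
  x1, x2, x3, x4 ≥ 0.
The minimum-cost mix takes nothing from peanut butter, chicken breast — only kidney beans, oatmeal. There the fibre and carbohydrate constraints are tight.
That vertex is x2 = 0.004537, x4 = 3.476.
Total cost: 0.48·0.004537 + 0.33·3.476 = 1.1493.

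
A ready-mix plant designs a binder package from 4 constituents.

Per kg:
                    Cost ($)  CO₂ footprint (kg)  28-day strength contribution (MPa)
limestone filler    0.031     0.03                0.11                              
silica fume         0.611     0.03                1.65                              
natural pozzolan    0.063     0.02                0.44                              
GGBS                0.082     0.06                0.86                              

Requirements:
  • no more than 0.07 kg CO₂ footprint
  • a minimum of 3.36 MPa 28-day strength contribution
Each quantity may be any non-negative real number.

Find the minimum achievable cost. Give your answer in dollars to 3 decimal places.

Let x1 = kg of limestone filler, x2 = kg of silica fume, x3 = kg of natural pozzolan, x4 = kg of GGBS.
min 0.031x1 + 0.611x2 + 0.063x3 + 0.082x4 with:
  0.03x1 + 0.03x2 + 0.02x3 + 0.06x4 ≤ 0.07   (CO₂ footprint)
  0.11x1 + 1.65x2 + 0.44x3 + 0.86x4 ≥ 3.36   (28-day strength contribution)
  x1, x2, x3, x4 ≥ 0.
The cheapest feasible vertex uses only silica fume, natural pozzolan; limestone filler, GGBS are not used. There the CO₂ footprint and 28-day strength contribution constraints are tight.
Optimal quantities: silica fume = 1.838 kg, natural pozzolan = 0.7424 kg.
Cost = 0.611·1.838 + 0.063·0.7424 = 1.16979.

$1.170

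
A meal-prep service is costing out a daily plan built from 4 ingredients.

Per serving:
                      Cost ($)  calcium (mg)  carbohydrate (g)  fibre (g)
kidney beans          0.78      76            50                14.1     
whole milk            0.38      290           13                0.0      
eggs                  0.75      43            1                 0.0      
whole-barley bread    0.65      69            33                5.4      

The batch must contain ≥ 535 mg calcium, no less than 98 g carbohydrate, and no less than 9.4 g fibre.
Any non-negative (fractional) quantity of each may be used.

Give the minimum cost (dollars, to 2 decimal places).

$1.78

Let x1 = servings of kidney beans, x2 = servings of whole milk, x3 = servings of eggs, x4 = servings of whole-barley bread.
min 0.78x1 + 0.38x2 + 0.75x3 + 0.65x4 subject to:
  76x1 + 290x2 + 43x3 + 69x4 ≥ 535   (calcium)
  50x1 + 13x2 + 1x3 + 33x4 ≥ 98   (carbohydrate)
  14.1x1 + 5.4x4 ≥ 9.4   (fibre)
  x1, x2, x3, x4 ≥ 0.
The optimal basis is {kidney beans, whole milk}; eggs, whole-barley bread drop out. Binding constraints: calcium and carbohydrate.
Solving gives x1 = 1.589, x2 = 1.429.
Hence cost = 0.78·1.589 + 0.38·1.429 = $1.7824.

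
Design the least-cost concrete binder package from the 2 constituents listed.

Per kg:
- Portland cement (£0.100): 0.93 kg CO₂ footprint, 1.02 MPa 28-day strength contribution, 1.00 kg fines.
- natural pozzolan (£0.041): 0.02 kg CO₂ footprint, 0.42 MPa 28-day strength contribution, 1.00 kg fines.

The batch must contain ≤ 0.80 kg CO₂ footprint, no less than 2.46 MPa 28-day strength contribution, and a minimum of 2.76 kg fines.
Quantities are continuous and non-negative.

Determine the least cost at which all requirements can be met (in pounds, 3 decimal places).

Let x1 = kg of Portland cement, x2 = kg of natural pozzolan.
min 0.1x1 + 0.041x2 subject to:
  0.93x1 + 0.02x2 ≤ 0.8   (CO₂ footprint)
  1.02x1 + 0.42x2 ≥ 2.46   (28-day strength contribution)
  1x1 + 1x2 ≥ 2.76   (fines)
  x1, x2 ≥ 0.
At the optimum only natural pozzolan is positive (Portland cement = 0). Binding constraint: 28-day strength contribution.
Solving gives x2 = 5.857.
Total cost: 0.041·5.857 = 0.24014.

£0.240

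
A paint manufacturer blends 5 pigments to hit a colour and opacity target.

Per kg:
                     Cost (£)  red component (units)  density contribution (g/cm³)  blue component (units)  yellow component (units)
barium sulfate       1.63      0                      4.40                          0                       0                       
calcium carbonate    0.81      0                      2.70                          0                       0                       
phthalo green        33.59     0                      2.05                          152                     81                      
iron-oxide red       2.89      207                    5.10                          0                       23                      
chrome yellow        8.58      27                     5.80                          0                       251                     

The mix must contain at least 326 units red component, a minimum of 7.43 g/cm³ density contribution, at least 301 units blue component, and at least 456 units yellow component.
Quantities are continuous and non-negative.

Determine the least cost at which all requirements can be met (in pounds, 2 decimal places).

£79.65

Set it up as a linear program. Let x1 = kg of barium sulfate, x2 = kg of calcium carbonate, x3 = kg of phthalo green, x4 = kg of iron-oxide red, x5 = kg of chrome yellow.
Minimize 1.63x1 + 0.81x2 + 33.59x3 + 2.89x4 + 8.58x5 s.t.:
  207x4 + 27x5 ≥ 326   (red component)
  4.4x1 + 2.7x2 + 2.05x3 + 5.1x4 + 5.8x5 ≥ 7.43   (density contribution)
  152x3 ≥ 301   (blue component)
  81x3 + 23x4 + 251x5 ≥ 456   (yellow component)
  x1, x2, x3, x4, x5 ≥ 0.
The minimum-cost mix takes nothing from barium sulfate, calcium carbonate — only phthalo green, iron-oxide red, chrome yellow. Binding constraints: red component, blue component, yellow component.
Solving gives x3 = 1.9803, x4 = 1.4385, x5 = 1.0459.
Total cost: 33.59·1.9803 + 2.89·1.4385 + 8.58·1.0459 = 79.6494.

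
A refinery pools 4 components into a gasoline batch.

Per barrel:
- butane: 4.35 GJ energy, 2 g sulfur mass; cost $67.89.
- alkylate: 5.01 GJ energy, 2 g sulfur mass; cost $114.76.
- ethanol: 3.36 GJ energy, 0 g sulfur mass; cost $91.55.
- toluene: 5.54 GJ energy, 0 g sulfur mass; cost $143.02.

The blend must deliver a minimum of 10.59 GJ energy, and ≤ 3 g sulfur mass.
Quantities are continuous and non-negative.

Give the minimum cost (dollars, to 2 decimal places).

Treat it as an LP. Let x1 = barrels of butane, x2 = barrels of alkylate, x3 = barrels of ethanol, x4 = barrels of toluene.
min 67.89x1 + 114.76x2 + 91.55x3 + 143.02x4 subject to:
  4.35x1 + 5.01x2 + 3.36x3 + 5.54x4 ≥ 10.59   (energy)
  2x1 + 2x2 ≤ 3   (sulfur mass)
  x1, x2, x3, x4 ≥ 0.
The minimum-cost mix takes nothing from alkylate, ethanol — only butane, toluene. There the energy and sulfur mass constraints are tight.
Optimal quantities: butane = 1.5 barrels, toluene = 0.7338 barrels.
Total cost: 67.89·1.5 + 143.02·0.7338 = 206.7831.

$206.78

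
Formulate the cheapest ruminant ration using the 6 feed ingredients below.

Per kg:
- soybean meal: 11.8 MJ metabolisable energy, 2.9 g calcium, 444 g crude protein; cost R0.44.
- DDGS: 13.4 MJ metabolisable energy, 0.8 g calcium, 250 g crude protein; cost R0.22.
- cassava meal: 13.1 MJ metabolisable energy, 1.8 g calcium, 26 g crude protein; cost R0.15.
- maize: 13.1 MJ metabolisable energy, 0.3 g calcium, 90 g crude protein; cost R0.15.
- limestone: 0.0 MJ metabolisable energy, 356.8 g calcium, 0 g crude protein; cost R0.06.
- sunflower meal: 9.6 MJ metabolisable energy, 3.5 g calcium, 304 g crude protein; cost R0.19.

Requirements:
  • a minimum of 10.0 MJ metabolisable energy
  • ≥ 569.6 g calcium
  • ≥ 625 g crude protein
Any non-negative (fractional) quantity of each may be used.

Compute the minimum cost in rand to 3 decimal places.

Let x1 = kg of soybean meal, x2 = kg of DDGS, x3 = kg of cassava meal, x4 = kg of maize, x5 = kg of limestone, x6 = kg of sunflower meal.
min 0.44x1 + 0.22x2 + 0.15x3 + 0.15x4 + 0.06x5 + 0.19x6 subject to:
  11.8x1 + 13.4x2 + 13.1x3 + 13.1x4 + 9.6x6 ≥ 10   (metabolisable energy)
  2.9x1 + 0.8x2 + 1.8x3 + 0.3x4 + 356.8x5 + 3.5x6 ≥ 569.6   (calcium)
  444x1 + 250x2 + 26x3 + 90x4 + 304x6 ≥ 625   (crude protein)
  x1, x2, x3, x4, x5, x6 ≥ 0.
The minimum-cost mix takes nothing from soybean meal, DDGS, cassava meal, maize — only limestone, sunflower meal. Binding constraints: calcium and crude protein.
Solving gives x5 = 1.576, x6 = 2.056.
Cost = 0.06·1.576 + 0.19·2.056 = 0.48520.

R0.485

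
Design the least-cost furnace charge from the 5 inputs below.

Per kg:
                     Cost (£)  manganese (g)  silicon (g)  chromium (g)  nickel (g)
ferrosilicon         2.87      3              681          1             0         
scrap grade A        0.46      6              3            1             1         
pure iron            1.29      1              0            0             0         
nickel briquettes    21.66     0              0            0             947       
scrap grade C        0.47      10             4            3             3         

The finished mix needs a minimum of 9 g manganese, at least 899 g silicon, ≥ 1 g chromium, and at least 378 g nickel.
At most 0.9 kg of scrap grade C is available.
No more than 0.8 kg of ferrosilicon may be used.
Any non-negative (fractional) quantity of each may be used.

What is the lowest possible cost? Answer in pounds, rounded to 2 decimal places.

This is a linear program. Let x1 = kg of ferrosilicon, x2 = kg of scrap grade A, x3 = kg of pure iron, x4 = kg of nickel briquettes, x5 = kg of scrap grade C.
Minimize 2.87x1 + 0.46x2 + 1.29x3 + 21.66x4 + 0.47x5 subject to:
  3x1 + 6x2 + 1x3 + 10x5 ≥ 9   (manganese)
  681x1 + 3x2 + 4x5 ≥ 899   (silicon)
  1x1 + 1x2 + 3x5 ≥ 1   (chromium)
  1x2 + 947x4 + 3x5 ≥ 378   (nickel)
  x5 ≤ 0.9
  x1 ≤ 0.8
  x1, x2, x3, x4, x5 ≥ 0.
The optimal basis is {ferrosilicon, scrap grade A, nickel briquettes, scrap grade C}; pure iron drops out. The silicon, nickel, the scrap grade C cap, the ferrosilicon cap requirements are met with equality.
So ferrosilicon = 0.8 kg, scrap grade A = 116.87 kg, nickel briquettes = 0.2729 kg, scrap grade C = 0.9 kg.
Cost = 2.87·0.8 + 0.46·116.87 + 21.66·0.2729 + 0.47·0.9 = 62.3902.

£62.39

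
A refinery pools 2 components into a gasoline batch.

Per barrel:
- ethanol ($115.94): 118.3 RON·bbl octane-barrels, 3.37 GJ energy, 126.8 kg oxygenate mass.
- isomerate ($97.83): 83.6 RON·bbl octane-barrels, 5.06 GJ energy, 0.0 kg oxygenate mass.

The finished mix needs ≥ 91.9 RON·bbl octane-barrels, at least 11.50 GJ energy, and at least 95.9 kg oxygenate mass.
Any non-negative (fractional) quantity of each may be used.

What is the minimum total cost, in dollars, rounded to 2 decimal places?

Let x1 = barrels of ethanol, x2 = barrels of isomerate.
Minimize 115.94x1 + 97.83x2 s.t.:
  118.3x1 + 83.6x2 ≥ 91.9   (octane-barrels)
  3.37x1 + 5.06x2 ≥ 11.5   (energy)
  126.8x1 ≥ 95.9   (oxygenate mass)
  x1, x2 ≥ 0.
Both inputs are positive at the optimum. There the energy and oxygenate mass constraints are tight.
Solving gives x1 = 0.7563, x2 = 1.769.
Objective = 115.94·0.7563 + 97.83·1.769 = 260.7467.

$260.75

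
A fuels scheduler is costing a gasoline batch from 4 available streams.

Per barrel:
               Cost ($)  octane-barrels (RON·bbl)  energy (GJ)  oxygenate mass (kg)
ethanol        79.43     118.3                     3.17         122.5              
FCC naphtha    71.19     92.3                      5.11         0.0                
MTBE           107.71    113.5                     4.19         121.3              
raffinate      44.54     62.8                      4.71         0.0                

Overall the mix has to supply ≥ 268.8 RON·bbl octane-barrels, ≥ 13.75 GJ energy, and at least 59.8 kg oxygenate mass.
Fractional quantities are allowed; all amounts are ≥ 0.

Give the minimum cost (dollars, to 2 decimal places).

$185.62

This is a linear program. Let x1 = barrels of ethanol, x2 = barrels of FCC naphtha, x3 = barrels of MTBE, x4 = barrels of raffinate.
Minimize 79.43x1 + 71.19x2 + 107.71x3 + 44.54x4 with:
  118.3x1 + 92.3x2 + 113.5x3 + 62.8x4 ≥ 268.8   (octane-barrels)
  3.17x1 + 5.11x2 + 4.19x3 + 4.71x4 ≥ 13.75   (energy)
  122.5x1 + 121.3x3 ≥ 59.8   (oxygenate mass)
  x1, x2, x3, x4 ≥ 0.
At the optimum only ethanol, raffinate are positive (FCC naphtha, MTBE = 0). Binding constraints: octane-barrels and energy.
Solving gives x1 = 1.124, x4 = 2.163.
Objective = 79.43·1.124 + 44.54·2.163 = 185.6193.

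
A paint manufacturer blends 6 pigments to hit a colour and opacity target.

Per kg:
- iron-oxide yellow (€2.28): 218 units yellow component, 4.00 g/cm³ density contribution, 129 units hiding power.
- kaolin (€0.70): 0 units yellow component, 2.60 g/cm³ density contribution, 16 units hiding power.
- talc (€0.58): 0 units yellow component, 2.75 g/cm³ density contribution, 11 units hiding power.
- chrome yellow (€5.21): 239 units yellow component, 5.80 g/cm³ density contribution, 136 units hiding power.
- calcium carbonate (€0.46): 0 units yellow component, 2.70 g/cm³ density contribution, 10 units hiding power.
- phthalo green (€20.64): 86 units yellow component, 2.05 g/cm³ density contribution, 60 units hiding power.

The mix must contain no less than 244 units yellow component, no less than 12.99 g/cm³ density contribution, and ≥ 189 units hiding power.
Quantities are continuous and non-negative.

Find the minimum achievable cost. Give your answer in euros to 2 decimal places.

This is a linear program. Let x1 = kg of iron-oxide yellow, x2 = kg of kaolin, x3 = kg of talc, x4 = kg of chrome yellow, x5 = kg of calcium carbonate, x6 = kg of phthalo green.
min 2.28x1 + 0.7x2 + 0.58x3 + 5.21x4 + 0.46x5 + 20.64x6 subject to:
  218x1 + 239x4 + 86x6 ≥ 244   (yellow component)
  4x1 + 2.6x2 + 2.75x3 + 5.8x4 + 2.7x5 + 2.05x6 ≥ 12.99   (density contribution)
  129x1 + 16x2 + 11x3 + 136x4 + 10x5 + 60x6 ≥ 189   (hiding power)
  x1, x2, x3, x4, x5, x6 ≥ 0.
The optimal basis is {iron-oxide yellow, calcium carbonate}; kaolin, talc, chrome yellow, phthalo green drop out. The density contribution and hiding power requirements are met with equality.
Optimal quantities: iron-oxide yellow = 1.234 kg, calcium carbonate = 2.983 kg.
Total cost: 2.28·1.234 + 0.46·2.983 = 4.1857.

€4.19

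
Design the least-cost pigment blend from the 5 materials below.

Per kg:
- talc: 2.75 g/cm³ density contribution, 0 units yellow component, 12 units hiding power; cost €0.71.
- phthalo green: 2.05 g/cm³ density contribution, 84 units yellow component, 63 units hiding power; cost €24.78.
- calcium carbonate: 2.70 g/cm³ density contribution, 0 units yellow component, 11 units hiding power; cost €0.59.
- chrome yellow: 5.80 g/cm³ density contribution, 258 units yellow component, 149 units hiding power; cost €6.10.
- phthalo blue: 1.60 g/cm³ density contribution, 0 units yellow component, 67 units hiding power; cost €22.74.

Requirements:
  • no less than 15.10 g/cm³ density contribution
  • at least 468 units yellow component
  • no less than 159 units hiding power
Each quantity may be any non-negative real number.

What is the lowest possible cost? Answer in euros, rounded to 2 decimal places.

This is a linear program. Let x1 = kg of talc, x2 = kg of phthalo green, x3 = kg of calcium carbonate, x4 = kg of chrome yellow, x5 = kg of phthalo blue.
min 0.71x1 + 24.78x2 + 0.59x3 + 6.1x4 + 22.74x5 subject to:
  2.75x1 + 2.05x2 + 2.7x3 + 5.8x4 + 1.6x5 ≥ 15.1   (density contribution)
  84x2 + 258x4 ≥ 468   (yellow component)
  12x1 + 63x2 + 11x3 + 149x4 + 67x5 ≥ 159   (hiding power)
  x1, x2, x3, x4, x5 ≥ 0.
The cheapest feasible vertex uses only calcium carbonate, chrome yellow; talc, phthalo green, phthalo blue are not used. The density contribution and yellow component requirements are met with equality.
That vertex is x3 = 1.696, x4 = 1.814.
Total cost: 0.59·1.696 + 6.1·1.814 = 12.0660.

€12.07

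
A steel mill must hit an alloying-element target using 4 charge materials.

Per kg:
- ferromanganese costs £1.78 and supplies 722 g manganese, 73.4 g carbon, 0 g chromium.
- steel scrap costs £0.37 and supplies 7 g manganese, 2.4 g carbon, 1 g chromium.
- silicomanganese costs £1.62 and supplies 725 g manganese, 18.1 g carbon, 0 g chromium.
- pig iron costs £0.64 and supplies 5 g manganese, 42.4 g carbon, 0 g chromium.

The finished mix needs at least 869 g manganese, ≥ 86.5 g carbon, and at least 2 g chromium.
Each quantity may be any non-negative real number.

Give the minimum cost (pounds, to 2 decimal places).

Treat it as an LP. Let x1 = kg of ferromanganese, x2 = kg of steel scrap, x3 = kg of silicomanganese, x4 = kg of pig iron.
Minimize 1.78x1 + 0.37x2 + 1.62x3 + 0.64x4 subject to:
  722x1 + 7x2 + 725x3 + 5x4 ≥ 869   (manganese)
  73.4x1 + 2.4x2 + 18.1x3 + 42.4x4 ≥ 86.5   (carbon)
  1x2 ≥ 2   (chromium)
  x1, x2, x3, x4 ≥ 0.
The optimal basis is {ferromanganese, steel scrap, silicomanganese}; pig iron drops out. There the manganese, carbon, chromium constraints are tight.
That vertex is x1 = 1.09, x2 = 2, x3 = 0.0939.
Objective = 1.78·1.09 + 0.37·2 + 1.62·0.0939 = 2.8323.

£2.83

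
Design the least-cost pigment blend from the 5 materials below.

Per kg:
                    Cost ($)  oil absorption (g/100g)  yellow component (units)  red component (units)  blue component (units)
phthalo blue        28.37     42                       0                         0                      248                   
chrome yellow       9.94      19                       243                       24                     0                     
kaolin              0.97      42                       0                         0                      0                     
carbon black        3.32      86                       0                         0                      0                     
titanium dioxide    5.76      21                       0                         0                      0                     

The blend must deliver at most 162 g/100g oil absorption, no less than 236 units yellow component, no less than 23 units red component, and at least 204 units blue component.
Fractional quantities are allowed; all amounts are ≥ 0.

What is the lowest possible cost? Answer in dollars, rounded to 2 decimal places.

This is a linear program. Let x1 = kg of phthalo blue, x2 = kg of chrome yellow, x3 = kg of kaolin, x4 = kg of carbon black, x5 = kg of titanium dioxide.
min 28.37x1 + 9.94x2 + 0.97x3 + 3.32x4 + 5.76x5 subject to:
  42x1 + 19x2 + 42x3 + 86x4 + 21x5 ≤ 162   (oil absorption)
  243x2 ≥ 236   (yellow component)
  24x2 ≥ 23   (red component)
  248x1 ≥ 204   (blue component)
  x1, x2, x3, x4, x5 ≥ 0.
The optimal basis is {phthalo blue, chrome yellow}; kaolin, carbon black, titanium dioxide drop out. There the yellow component and blue component constraints are tight.
Solving gives x1 = 0.8226, x2 = 0.9712.
Total cost: 28.37·0.8226 + 9.94·0.9712 = 32.9909.

$32.99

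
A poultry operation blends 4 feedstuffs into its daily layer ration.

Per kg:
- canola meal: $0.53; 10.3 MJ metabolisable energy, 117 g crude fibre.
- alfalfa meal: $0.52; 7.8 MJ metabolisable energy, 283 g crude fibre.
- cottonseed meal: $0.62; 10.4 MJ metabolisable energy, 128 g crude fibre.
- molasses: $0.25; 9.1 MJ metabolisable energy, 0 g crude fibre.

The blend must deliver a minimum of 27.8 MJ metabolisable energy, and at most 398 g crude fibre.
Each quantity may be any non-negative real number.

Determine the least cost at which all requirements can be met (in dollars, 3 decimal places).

$0.764

Treat it as an LP. Let x1 = kg of canola meal, x2 = kg of alfalfa meal, x3 = kg of cottonseed meal, x4 = kg of molasses.
Minimise 0.53x1 + 0.52x2 + 0.62x3 + 0.25x4 with:
  10.3x1 + 7.8x2 + 10.4x3 + 9.1x4 ≥ 27.8   (metabolisable energy)
  117x1 + 283x2 + 128x3 ≤ 398   (crude fibre)
  x1, x2, x3, x4 ≥ 0.
The optimal basis is {molasses}; canola meal, alfalfa meal, cottonseed meal drop out. There the metabolisable energy constraint is tight.
Optimal quantities: molasses = 3.055 kg.
Hence cost = 0.25·3.055 = $0.76375.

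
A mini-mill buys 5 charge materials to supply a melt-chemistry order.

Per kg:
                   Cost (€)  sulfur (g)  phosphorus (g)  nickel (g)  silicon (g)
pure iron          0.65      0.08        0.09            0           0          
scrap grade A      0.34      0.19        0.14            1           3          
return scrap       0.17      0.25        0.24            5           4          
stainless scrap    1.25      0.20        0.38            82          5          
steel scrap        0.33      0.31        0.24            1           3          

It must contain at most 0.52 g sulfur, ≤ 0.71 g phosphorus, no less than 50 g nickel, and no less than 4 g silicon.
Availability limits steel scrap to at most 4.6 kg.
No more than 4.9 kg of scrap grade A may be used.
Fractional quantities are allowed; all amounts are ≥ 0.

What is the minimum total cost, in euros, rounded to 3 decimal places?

€0.786

Treat it as an LP. Let x1 = kg of pure iron, x2 = kg of scrap grade A, x3 = kg of return scrap, x4 = kg of stainless scrap, x5 = kg of steel scrap.
Minimize 0.65x1 + 0.34x2 + 0.17x3 + 1.25x4 + 0.33x5 with:
  0.08x1 + 0.19x2 + 0.25x3 + 0.2x4 + 0.31x5 ≤ 0.52   (sulfur)
  0.09x1 + 0.14x2 + 0.24x3 + 0.38x4 + 0.24x5 ≤ 0.71   (phosphorus)
  1x2 + 5x3 + 82x4 + 1x5 ≥ 50   (nickel)
  3x2 + 4x3 + 5x4 + 3x5 ≥ 4   (silicon)
  x5 ≤ 4.6
  x2 ≤ 4.9
  x1, x2, x3, x4, x5 ≥ 0.
At the optimum only return scrap, stainless scrap are positive (pure iron, scrap grade A, steel scrap = 0). There the nickel and silicon constraints are tight.
Optimal quantities: return scrap = 0.2574 kg, stainless scrap = 0.5941 kg.
Cost = 0.17·0.2574 + 1.25·0.5941 = 0.78638.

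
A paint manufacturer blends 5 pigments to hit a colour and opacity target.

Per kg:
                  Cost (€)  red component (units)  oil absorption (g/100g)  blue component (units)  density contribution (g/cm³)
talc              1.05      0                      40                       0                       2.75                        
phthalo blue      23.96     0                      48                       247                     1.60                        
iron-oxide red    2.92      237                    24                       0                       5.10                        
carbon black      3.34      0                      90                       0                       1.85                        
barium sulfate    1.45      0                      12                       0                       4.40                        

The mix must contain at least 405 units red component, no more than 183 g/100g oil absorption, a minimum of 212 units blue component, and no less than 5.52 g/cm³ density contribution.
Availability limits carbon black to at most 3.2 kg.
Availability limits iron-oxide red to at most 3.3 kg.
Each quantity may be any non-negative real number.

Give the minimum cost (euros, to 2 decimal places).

€25.55

Let x1 = kg of talc, x2 = kg of phthalo blue, x3 = kg of iron-oxide red, x4 = kg of carbon black, x5 = kg of barium sulfate.
Minimize 1.05x1 + 23.96x2 + 2.92x3 + 3.34x4 + 1.45x5 with:
  237x3 ≥ 405   (red component)
  40x1 + 48x2 + 24x3 + 90x4 + 12x5 ≤ 183   (oil absorption)
  247x2 ≥ 212   (blue component)
  2.75x1 + 1.6x2 + 5.1x3 + 1.85x4 + 4.4x5 ≥ 5.52   (density contribution)
  x4 ≤ 3.2
  x3 ≤ 3.3
  x1, x2, x3, x4, x5 ≥ 0.
The minimum-cost mix takes nothing from talc, carbon black, barium sulfate — only phthalo blue, iron-oxide red. The red component and blue component requirements are met with equality.
Optimal quantities: phthalo blue = 0.8583 kg, iron-oxide red = 1.7089 kg.
Total cost: 23.96·0.8583 + 2.92·1.7089 = 25.5549.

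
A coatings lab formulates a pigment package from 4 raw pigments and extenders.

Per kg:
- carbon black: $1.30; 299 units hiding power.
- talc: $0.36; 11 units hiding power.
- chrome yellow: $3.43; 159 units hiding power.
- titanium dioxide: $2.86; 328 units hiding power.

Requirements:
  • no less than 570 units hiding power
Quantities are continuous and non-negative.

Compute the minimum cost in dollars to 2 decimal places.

Treat it as an LP. Let x1 = kg of carbon black, x2 = kg of talc, x3 = kg of chrome yellow, x4 = kg of titanium dioxide.
min 1.3x1 + 0.36x2 + 3.43x3 + 2.86x4 subject to:
  299x1 + 11x2 + 159x3 + 328x4 ≥ 570   (hiding power)
  x1, x2, x3, x4 ≥ 0.
The optimal basis is {carbon black}; talc, chrome yellow, titanium dioxide drop out. There the hiding power constraint is tight.
Optimal quantities: carbon black = 1.906 kg.
Total cost: 1.3·1.906 = 2.4778.

$2.48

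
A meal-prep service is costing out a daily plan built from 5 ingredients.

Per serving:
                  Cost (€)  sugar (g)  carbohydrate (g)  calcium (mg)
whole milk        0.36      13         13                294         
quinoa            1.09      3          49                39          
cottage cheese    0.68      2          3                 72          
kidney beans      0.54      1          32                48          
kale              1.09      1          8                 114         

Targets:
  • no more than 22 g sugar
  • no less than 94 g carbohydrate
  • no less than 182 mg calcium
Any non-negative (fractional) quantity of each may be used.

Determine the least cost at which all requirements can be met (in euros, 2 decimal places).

Set it up as a linear program. Let x1 = servings of whole milk, x2 = servings of quinoa, x3 = servings of cottage cheese, x4 = servings of kidney beans, x5 = servings of kale.
Minimize 0.36x1 + 1.09x2 + 0.68x3 + 0.54x4 + 1.09x5 subject to:
  13x1 + 3x2 + 2x3 + 1x4 + 1x5 ≤ 22   (sugar)
  13x1 + 49x2 + 3x3 + 32x4 + 8x5 ≥ 94   (carbohydrate)
  294x1 + 39x2 + 72x3 + 48x4 + 114x5 ≥ 182   (calcium)
  x1, x2, x3, x4, x5 ≥ 0.
The optimal basis is {whole milk, kidney beans}; quinoa, cottage cheese, kale drop out. The carbohydrate and calcium requirements are met with equality.
So whole milk = 0.1494 servings, kidney beans = 2.877 servings.
Total cost: 0.36·0.1494 + 0.54·2.877 = 1.6074.

€1.61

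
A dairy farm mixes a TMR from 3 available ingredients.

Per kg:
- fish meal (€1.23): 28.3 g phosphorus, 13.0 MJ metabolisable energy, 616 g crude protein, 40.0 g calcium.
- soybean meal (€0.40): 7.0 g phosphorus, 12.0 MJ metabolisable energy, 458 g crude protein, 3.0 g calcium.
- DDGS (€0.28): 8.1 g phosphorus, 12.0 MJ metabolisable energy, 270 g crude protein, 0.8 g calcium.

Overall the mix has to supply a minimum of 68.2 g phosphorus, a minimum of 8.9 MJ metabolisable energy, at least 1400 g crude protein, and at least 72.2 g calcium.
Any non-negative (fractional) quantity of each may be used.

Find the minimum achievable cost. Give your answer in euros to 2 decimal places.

Let x1 = kg of fish meal, x2 = kg of soybean meal, x3 = kg of DDGS.
Minimise 1.23x1 + 0.4x2 + 0.28x3 s.t.:
  28.3x1 + 7x2 + 8.1x3 ≥ 68.2   (phosphorus)
  13x1 + 12x2 + 12x3 ≥ 8.9   (metabolisable energy)
  616x1 + 458x2 + 270x3 ≥ 1400   (crude protein)
  40x1 + 3x2 + 0.8x3 ≥ 72.2   (calcium)
  x1, x2, x3 ≥ 0.
The optimal basis is {fish meal, DDGS}; soybean meal drops out. Binding constraints: phosphorus and calcium.
So fish meal = 1.76 kg, DDGS = 2.272 kg.
Objective = 1.23·1.76 + 0.28·2.272 = 2.8010.

€2.80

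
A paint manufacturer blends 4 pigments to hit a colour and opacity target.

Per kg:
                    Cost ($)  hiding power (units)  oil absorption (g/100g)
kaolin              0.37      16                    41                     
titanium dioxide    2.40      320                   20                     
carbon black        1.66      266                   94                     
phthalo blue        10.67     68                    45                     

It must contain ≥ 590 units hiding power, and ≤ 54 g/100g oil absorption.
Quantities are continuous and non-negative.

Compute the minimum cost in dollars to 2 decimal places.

Let x1 = kg of kaolin, x2 = kg of titanium dioxide, x3 = kg of carbon black, x4 = kg of phthalo blue.
min 0.37x1 + 2.4x2 + 1.66x3 + 10.67x4 with:
  16x1 + 320x2 + 266x3 + 68x4 ≥ 590   (hiding power)
  41x1 + 20x2 + 94x3 + 45x4 ≤ 54   (oil absorption)
  x1, x2, x3, x4 ≥ 0.
The cheapest feasible vertex uses only titanium dioxide, carbon black; kaolin, phthalo blue are not used. Binding constraints: hiding power and oil absorption.
So titanium dioxide = 1.66 kg, carbon black = 0.2213 kg.
Objective = 2.4·1.66 + 1.66·0.2213 = 4.3514.

$4.35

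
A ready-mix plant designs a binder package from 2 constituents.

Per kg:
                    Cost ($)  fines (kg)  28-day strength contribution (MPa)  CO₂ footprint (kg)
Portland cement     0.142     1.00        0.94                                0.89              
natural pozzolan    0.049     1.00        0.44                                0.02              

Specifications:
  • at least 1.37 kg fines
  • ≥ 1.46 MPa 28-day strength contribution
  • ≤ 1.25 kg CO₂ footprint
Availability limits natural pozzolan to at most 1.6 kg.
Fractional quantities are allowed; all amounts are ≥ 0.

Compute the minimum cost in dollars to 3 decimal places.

Treat it as an LP. Let x1 = kg of Portland cement, x2 = kg of natural pozzolan.
Minimise 0.142x1 + 0.049x2 with:
  1x1 + 1x2 ≥ 1.37   (fines)
  0.94x1 + 0.44x2 ≥ 1.46   (28-day strength contribution)
  0.89x1 + 0.02x2 ≤ 1.25   (CO₂ footprint)
  x2 ≤ 1.6
  x1, x2 ≥ 0.
Both inputs are positive at the optimum. There the 28-day strength contribution and the natural pozzolan cap constraints are tight.
Solving gives x1 = 0.8043, x2 = 1.6.
Hence cost = 0.142·0.8043 + 0.049·1.6 = $0.19261.

$0.193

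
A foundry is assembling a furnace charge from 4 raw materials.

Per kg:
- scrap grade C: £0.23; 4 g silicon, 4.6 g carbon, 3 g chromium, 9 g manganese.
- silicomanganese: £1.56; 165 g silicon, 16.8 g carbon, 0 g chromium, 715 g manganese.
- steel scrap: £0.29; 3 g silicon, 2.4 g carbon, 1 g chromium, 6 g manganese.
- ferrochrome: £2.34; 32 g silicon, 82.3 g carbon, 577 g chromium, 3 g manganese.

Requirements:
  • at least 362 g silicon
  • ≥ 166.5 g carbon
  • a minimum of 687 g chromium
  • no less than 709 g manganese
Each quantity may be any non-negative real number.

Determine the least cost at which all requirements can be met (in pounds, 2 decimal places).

£6.76

This is a linear program. Let x1 = kg of scrap grade C, x2 = kg of silicomanganese, x3 = kg of steel scrap, x4 = kg of ferrochrome.
Minimise 0.23x1 + 1.56x2 + 0.29x3 + 2.34x4 s.t.:
  4x1 + 165x2 + 3x3 + 32x4 ≥ 362   (silicon)
  4.6x1 + 16.8x2 + 2.4x3 + 82.3x4 ≥ 166.5   (carbon)
  3x1 + 1x3 + 577x4 ≥ 687   (chromium)
  9x1 + 715x2 + 6x3 + 3x4 ≥ 709   (manganese)
  x1, x2, x3, x4 ≥ 0.
The cheapest feasible vertex uses only silicomanganese, ferrochrome; scrap grade C, steel scrap are not used. Binding constraints: silicon and carbon.
Solving gives x2 = 1.876, x4 = 1.64.
Cost = 1.56·1.876 + 2.34·1.64 = 6.7642.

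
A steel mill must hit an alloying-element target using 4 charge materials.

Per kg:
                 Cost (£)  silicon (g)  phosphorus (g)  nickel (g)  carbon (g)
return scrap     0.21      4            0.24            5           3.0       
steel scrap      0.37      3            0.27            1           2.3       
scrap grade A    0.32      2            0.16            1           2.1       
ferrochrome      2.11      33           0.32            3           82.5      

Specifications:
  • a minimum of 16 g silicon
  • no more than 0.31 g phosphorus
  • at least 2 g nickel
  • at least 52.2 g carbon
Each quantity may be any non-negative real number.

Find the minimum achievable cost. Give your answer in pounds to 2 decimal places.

£1.34

Let x1 = kg of return scrap, x2 = kg of steel scrap, x3 = kg of scrap grade A, x4 = kg of ferrochrome.
Minimize 0.21x1 + 0.37x2 + 0.32x3 + 2.11x4 s.t.:
  4x1 + 3x2 + 2x3 + 33x4 ≥ 16   (silicon)
  0.24x1 + 0.27x2 + 0.16x3 + 0.32x4 ≤ 0.31   (phosphorus)
  5x1 + 1x2 + 1x3 + 3x4 ≥ 2   (nickel)
  3x1 + 2.3x2 + 2.1x3 + 82.5x4 ≥ 52.2   (carbon)
  x1, x2, x3, x4 ≥ 0.
The minimum-cost mix takes nothing from steel scrap, scrap grade A — only return scrap, ferrochrome. The nickel and carbon requirements are met with equality.
Optimal quantities: return scrap = 0.02082 kg, ferrochrome = 0.632 kg.
Cost = 0.21·0.02082 + 2.11·0.632 = 1.3379.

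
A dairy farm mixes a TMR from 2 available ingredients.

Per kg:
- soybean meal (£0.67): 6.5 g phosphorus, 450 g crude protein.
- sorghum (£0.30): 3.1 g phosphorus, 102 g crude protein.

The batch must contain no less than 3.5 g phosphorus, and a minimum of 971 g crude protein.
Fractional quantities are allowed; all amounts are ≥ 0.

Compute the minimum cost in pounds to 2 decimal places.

Treat it as an LP. Let x1 = kg of soybean meal, x2 = kg of sorghum.
Minimise 0.67x1 + 0.3x2 with:
  6.5x1 + 3.1x2 ≥ 3.5   (phosphorus)
  450x1 + 102x2 ≥ 971   (crude protein)
  x1, x2 ≥ 0.
The optimal basis is {soybean meal}; sorghum drops out. There the crude protein constraint is tight.
That vertex is x1 = 2.158.
Objective = 0.67·2.158 = 1.4459.

£1.45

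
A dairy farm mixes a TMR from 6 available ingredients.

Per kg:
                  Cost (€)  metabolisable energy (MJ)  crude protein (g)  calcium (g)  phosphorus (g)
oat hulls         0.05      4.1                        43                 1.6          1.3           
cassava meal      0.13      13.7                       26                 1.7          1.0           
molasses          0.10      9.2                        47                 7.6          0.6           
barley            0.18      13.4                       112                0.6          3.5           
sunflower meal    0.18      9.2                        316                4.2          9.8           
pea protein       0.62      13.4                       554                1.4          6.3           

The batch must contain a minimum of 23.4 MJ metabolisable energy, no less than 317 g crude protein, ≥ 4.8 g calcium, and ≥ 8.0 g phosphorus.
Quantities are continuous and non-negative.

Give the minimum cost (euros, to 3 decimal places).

Set it up as a linear program. Let x1 = kg of oat hulls, x2 = kg of cassava meal, x3 = kg of molasses, x4 = kg of barley, x5 = kg of sunflower meal, x6 = kg of pea protein.
Minimize 0.05x1 + 0.13x2 + 0.1x3 + 0.18x4 + 0.18x5 + 0.62x6 subject to:
  4.1x1 + 13.7x2 + 9.2x3 + 13.4x4 + 9.2x5 + 13.4x6 ≥ 23.4   (metabolisable energy)
  43x1 + 26x2 + 47x3 + 112x4 + 316x5 + 554x6 ≥ 317   (crude protein)
  1.6x1 + 1.7x2 + 7.6x3 + 0.6x4 + 4.2x5 + 1.4x6 ≥ 4.8   (calcium)
  1.3x1 + 1x2 + 0.6x3 + 3.5x4 + 9.8x5 + 6.3x6 ≥ 8   (phosphorus)
  x1, x2, x3, x4, x5, x6 ≥ 0.
The cheapest feasible vertex uses only cassava meal, sunflower meal; oat hulls, molasses, barley, pea protein are not used. Binding constraints: metabolisable energy and crude protein.
Optimal quantities: cassava meal = 1.095 kg, sunflower meal = 0.9131 kg.
Total cost: 0.13·1.095 + 0.18·0.9131 = 0.30671.

€0.307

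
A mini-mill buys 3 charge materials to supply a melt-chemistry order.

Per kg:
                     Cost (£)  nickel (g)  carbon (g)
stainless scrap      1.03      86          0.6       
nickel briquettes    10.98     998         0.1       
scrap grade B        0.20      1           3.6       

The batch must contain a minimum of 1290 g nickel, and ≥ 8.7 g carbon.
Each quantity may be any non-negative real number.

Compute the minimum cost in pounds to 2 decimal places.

Treat it as an LP. Let x1 = kg of stainless scrap, x2 = kg of nickel briquettes, x3 = kg of scrap grade B.
Minimise 1.03x1 + 10.98x2 + 0.2x3 subject to:
  86x1 + 998x2 + 1x3 ≥ 1290   (nickel)
  0.6x1 + 0.1x2 + 3.6x3 ≥ 8.7   (carbon)
  x1, x2, x3 ≥ 0.
The optimal basis is {nickel briquettes, scrap grade B}; stainless scrap drops out. Binding constraints: nickel and carbon.
Solving gives x2 = 1.29, x3 = 2.381.
Hence cost = 10.98·1.29 + 0.2·2.381 = £14.6404.

£14.64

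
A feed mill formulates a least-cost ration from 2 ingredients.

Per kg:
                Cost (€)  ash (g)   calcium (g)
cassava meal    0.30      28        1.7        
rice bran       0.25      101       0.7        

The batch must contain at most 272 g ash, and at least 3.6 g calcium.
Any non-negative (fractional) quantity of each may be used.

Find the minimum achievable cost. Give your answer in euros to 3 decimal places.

Let x1 = kg of cassava meal, x2 = kg of rice bran.
Minimize 0.3x1 + 0.25x2 with:
  28x1 + 101x2 ≤ 272   (ash)
  1.7x1 + 0.7x2 ≥ 3.6   (calcium)
  x1, x2 ≥ 0.
At the optimum only cassava meal is positive (rice bran = 0). There the calcium constraint is tight.
Solving gives x1 = 2.118.
Cost = 0.3·2.118 = 0.63540.

€0.635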